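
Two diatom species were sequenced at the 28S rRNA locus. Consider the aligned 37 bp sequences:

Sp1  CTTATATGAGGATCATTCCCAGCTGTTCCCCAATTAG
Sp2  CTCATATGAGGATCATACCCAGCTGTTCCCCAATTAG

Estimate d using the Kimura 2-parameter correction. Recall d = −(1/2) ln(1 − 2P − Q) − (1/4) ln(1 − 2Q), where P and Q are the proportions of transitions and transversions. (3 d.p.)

0.056

Of 37 sites, 1 differences are transitions and 1 are transversions, so P = 1/37 ≈ 0.027027 and Q = 1/37 ≈ 0.027027.
Under the Kimura two-parameter model, d = −½ ln(1 − 2P − Q) − ¼ ln(1 − 2Q).
1 − 2P − Q = 0.918919, giving −½ ln(0.918919) = 0.042279.
1 − 2Q = 0.945946, giving −¼ ln(0.945946) = 0.013892.
d = 0.042279 + 0.013892 = 0.056171.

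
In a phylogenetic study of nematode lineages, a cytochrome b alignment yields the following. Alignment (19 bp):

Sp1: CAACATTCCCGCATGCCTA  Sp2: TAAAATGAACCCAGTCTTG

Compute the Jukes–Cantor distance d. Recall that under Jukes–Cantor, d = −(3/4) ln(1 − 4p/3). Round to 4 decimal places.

The sequences differ at 10 of 19 sites (1, 4, 7, 8, 9, 11, 14, 15, 17, 19), so p = 10/19 ≈ 0.526316.
d = −(3/4) ln(1 − 4p/3) = −0.75 ln(1 − 0.701755) = −0.75 ln(0.298245)
  = −0.75 × (-1.209840) = 0.907380 substitutions/site.

0.9074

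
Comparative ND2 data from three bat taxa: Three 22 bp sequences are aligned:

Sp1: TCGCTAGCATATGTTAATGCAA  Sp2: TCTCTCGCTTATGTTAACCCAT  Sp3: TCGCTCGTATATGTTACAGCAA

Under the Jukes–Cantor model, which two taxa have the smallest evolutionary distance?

Sp1 and Sp3

Sp1–Sp2: 6/22 differ, p = 0.273, d = 0.339.
Sp1–Sp3: 4/22 differ, p = 0.182, d = 0.208.
Sp2–Sp3: 7/22 differ, p = 0.318, d = 0.414.
The smallest distance is between Sp1 and Sp3.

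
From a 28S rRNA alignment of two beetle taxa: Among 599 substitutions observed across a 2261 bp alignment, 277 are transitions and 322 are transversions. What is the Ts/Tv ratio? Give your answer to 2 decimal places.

0.86

R = 277/322 = 0.860248… ≈ 0.86 (to 2 d.p.).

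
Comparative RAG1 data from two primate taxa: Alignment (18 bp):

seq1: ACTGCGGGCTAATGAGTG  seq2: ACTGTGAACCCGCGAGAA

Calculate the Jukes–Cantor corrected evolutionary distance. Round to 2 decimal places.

0.82

The sequences differ at 9 of 18 sites (5, 7, 8, 10, 11, 12, 13, 17, 18), so p = 9/18 = 0.5.
d = −(3/4) ln(1 − 4p/3) = −0.75 ln(1 − 0.666667) = −0.75 ln(0.333333)
  = −0.75 × (-1.098613) = 0.823960 substitutions/site.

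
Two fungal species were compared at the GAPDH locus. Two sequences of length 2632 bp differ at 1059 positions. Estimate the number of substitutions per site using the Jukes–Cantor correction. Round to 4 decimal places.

0.5767

p = 1059/2632 ≈ 0.402356.
d = −(3/4) ln(1 − 4p/3) = −0.75 ln(1 − 0.536475) = −0.75 ln(0.463525)
  = −0.75 × (-0.768895) = 0.576671 substitutions/site.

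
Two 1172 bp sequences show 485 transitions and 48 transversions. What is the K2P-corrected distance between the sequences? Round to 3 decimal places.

1.036

P = 485/1172 ≈ 0.413823 and Q = 48/1172 ≈ 0.040956.
Under the Kimura two-parameter model, d = −½ ln(1 − 2P − Q) − ¼ ln(1 − 2Q).
1 − 2P − Q = 0.131398, giving −½ ln(0.131398) = 1.014762.
1 − 2Q = 0.918088, giving −¼ ln(0.918088) = 0.021366.
d = 1.014762 + 0.021366 = 1.036128.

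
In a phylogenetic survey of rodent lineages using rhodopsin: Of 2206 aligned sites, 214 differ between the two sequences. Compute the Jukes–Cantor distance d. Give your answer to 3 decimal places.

0.104

p = 214/2206 ≈ 0.097008.
d = −(3/4) ln(1 − 4p/3) = −0.75 ln(1 − 0.129344) = −0.75 ln(0.870656)
  = −0.75 × (-0.138508) = 0.103881 substitutions/site.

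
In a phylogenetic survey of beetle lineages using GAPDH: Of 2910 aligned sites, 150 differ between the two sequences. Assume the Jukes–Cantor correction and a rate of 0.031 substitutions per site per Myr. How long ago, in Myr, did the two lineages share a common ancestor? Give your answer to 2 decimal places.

p = 150/2910 ≈ 0.051546.
d = −(3/4) ln(1 − 4p/3) = −0.75 ln(1 − 0.068728) = −0.75 ln(0.931272)
  = −0.75 × (-0.071204) = 0.053403 substitutions/site.
Under a molecular clock d = 2μt, so t = d/(2μ) = 0.053403 / (2 × 0.031) = 0.86 Myr.

0.86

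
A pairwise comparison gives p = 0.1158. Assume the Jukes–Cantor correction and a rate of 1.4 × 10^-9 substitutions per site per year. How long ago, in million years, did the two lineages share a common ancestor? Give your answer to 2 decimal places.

44.92

d = −(3/4) ln(1 − 4p/3) = −0.75 ln(1 − 0.1544) = −0.75 ln(0.8456)
  = −0.75 × (-0.167709) = 0.125782 substitutions/site.
Under a molecular clock d = 2μt, so t = d/(2μ) = 0.125782 / (2 × 1.4 × 10^-9) = 44.92 million years.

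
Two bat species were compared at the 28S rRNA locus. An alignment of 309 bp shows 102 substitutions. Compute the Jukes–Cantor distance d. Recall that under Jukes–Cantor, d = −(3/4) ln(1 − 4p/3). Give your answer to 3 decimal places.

p = 102/309 ≈ 0.330097.
d = −(3/4) ln(1 − 4p/3) = −0.75 ln(1 − 0.440129) = −0.75 ln(0.559871)
  = −0.75 × (-0.580049) = 0.435037 substitutions/site.

0.435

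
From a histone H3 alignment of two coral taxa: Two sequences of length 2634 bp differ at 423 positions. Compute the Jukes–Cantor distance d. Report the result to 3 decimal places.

p = 423/2634 ≈ 0.160592.
d = −(3/4) ln(1 − 4p/3) = −0.75 ln(1 − 0.214123) = −0.75 ln(0.785877)
  = −0.75 × (-0.240955) = 0.180716 substitutions/site.

0.181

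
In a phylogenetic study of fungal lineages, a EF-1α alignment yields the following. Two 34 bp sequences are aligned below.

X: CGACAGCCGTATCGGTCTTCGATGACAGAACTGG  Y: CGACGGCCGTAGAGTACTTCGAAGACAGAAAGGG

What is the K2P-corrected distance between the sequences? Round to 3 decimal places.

0.286

Of 34 sites, 1 differences are transitions and 7 are transversions, so P = 1/34 ≈ 0.029412 and Q = 7/34 ≈ 0.205882.
Under the Kimura two-parameter model, d = −½ ln(1 − 2P − Q) − ¼ ln(1 − 2Q).
1 − 2P − Q = 0.735294, giving −½ ln(0.735294) = 0.153742.
1 − 2Q = 0.588236, giving −¼ ln(0.588236) = 0.132657.
d = 0.153742 + 0.132657 = 0.286399.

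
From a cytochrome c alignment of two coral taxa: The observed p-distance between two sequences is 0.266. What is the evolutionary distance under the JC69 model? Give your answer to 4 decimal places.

d = −(3/4) ln(1 − 4p/3) = −0.75 ln(1 − 0.354667) = −0.75 ln(0.645333)
  = −0.75 × (-0.437989) = 0.328492 substitutions/site.

0.3285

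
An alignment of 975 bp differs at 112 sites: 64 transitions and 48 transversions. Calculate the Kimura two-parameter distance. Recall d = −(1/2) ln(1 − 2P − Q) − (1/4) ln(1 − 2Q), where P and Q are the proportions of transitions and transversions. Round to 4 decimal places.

P = 64/975 ≈ 0.065641 and Q = 48/975 ≈ 0.049231.
Under the Kimura two-parameter model, d = −½ ln(1 − 2P − Q) − ¼ ln(1 − 2Q).
1 − 2P − Q = 0.819487, giving −½ ln(0.819487) = 0.099538.
1 − 2Q = 0.901538, giving −¼ ln(0.901538) = 0.025913.
d = 0.099538 + 0.025913 = 0.125451.

0.1255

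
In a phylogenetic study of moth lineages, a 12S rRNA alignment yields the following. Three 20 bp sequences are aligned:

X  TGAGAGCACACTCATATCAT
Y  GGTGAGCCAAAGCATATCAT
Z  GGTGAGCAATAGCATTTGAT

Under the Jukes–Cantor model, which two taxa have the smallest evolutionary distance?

X–Y: 6/20 differ, p = 0.300, d = 0.383.
X–Z: 8/20 differ, p = 0.400, d = 0.572.
Y–Z: 4/20 differ, p = 0.200, d = 0.233.
The smallest distance is between Y and Z.

Y and Z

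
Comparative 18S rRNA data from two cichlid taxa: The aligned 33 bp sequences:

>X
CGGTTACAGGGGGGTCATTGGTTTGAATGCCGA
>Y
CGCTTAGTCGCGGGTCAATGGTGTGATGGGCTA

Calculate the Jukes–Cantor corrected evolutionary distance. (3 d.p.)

The sequences differ at 11 of 33 sites, so p = 11/33 ≈ 0.333333.
d = −(3/4) ln(1 − 4p/3) = −0.75 ln(1 − 0.444444) = −0.75 ln(0.555556)
  = −0.75 × (-0.587786) = 0.440840 substitutions/site.

0.441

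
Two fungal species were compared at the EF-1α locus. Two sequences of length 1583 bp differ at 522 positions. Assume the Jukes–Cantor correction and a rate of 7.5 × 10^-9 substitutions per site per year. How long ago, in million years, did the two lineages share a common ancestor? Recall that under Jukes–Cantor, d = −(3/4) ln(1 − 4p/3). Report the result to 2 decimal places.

28.96

p = 522/1583 ≈ 0.329754.
d = −(3/4) ln(1 − 4p/3) = −0.75 ln(1 − 0.439672) = −0.75 ln(0.560328)
  = −0.75 × (-0.579233) = 0.434425 substitutions/site.
Under a molecular clock d = 2μt, so t = d/(2μ) = 0.434425 / (2 × 7.5 × 10^-9) = 28.96 million years.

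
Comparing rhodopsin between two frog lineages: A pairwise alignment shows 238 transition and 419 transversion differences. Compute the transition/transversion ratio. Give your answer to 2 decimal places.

R = 238/419 = 0.568019… ≈ 0.57 (to 2 d.p.).

0.57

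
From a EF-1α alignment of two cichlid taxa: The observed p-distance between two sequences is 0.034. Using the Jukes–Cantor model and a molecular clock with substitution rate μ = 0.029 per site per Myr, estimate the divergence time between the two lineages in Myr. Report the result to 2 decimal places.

d = −(3/4) ln(1 − 4p/3) = −0.75 ln(1 − 0.045333) = −0.75 ln(0.954667)
  = −0.75 × (-0.046393) = 0.034795 substitutions/site.
Under a molecular clock d = 2μt, so t = d/(2μ) = 0.034795 / (2 × 0.029) = 0.60 Myr.

0.60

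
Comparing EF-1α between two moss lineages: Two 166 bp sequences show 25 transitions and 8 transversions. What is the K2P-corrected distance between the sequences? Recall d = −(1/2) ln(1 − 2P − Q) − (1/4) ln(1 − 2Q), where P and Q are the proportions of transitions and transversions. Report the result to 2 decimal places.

P = 25/166 ≈ 0.150602 and Q = 8/166 ≈ 0.048193.
Under the Kimura two-parameter model, d = −½ ln(1 − 2P − Q) − ¼ ln(1 − 2Q).
1 − 2P − Q = 0.650603, giving −½ ln(0.650603) = 0.214928.
1 − 2Q = 0.903614, giving −¼ ln(0.903614) = 0.025338.
d = 0.214928 + 0.025338 = 0.240266.

0.24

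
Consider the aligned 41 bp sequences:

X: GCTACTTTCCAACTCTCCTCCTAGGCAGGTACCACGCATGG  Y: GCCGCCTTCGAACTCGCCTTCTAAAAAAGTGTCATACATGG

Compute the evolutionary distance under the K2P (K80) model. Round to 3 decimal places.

0.510

Of 41 sites, 11 differences are transitions and 3 are transversions, so P = 11/41 ≈ 0.268293 and Q = 3/41 ≈ 0.073171.
Under the Kimura two-parameter model, d = −½ ln(1 − 2P − Q) − ¼ ln(1 − 2Q).
1 − 2P − Q = 0.390243, giving −½ ln(0.390243) = 0.470493.
1 − 2Q = 0.853658, giving −¼ ln(0.853658) = 0.039556.
d = 0.470493 + 0.039556 = 0.510049.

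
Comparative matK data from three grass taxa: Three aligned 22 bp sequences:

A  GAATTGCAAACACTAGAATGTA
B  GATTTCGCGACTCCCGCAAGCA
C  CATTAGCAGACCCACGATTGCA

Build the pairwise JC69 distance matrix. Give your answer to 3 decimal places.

A–B: 11/22 sites differ → p = 0.5, d = −0.75 ln(1 − 0.666667) = 0.823960 ≈ 0.824.
A–C: 9/22 sites differ → p ≈ 0.409091, d = −0.75 ln(1 − 0.545455) = 0.591344 ≈ 0.591.
B–C: 10/22 sites differ → p ≈ 0.454545, d = −0.75 ln(1 − 0.60606) = 0.698667 ≈ 0.699.

d(A,B) = 0.824, d(A,C) = 0.591, d(B,C) = 0.699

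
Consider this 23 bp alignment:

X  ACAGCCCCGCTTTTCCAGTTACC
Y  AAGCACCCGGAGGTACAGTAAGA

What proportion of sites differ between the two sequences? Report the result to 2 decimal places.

The sequences differ at 12 of 23 positions.
p = 12/23 = 0.521739… ≈ 0.52 (to 2 d.p.).

0.52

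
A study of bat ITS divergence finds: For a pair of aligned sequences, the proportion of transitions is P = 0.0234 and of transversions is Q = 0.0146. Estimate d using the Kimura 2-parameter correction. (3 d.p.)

Under the Kimura two-parameter model, d = −½ ln(1 − 2P − Q) − ¼ ln(1 − 2Q).
1 − 2P − Q = 0.9386, giving −½ ln(0.9386) = 0.031683.
1 − 2Q = 0.9708, giving −¼ ln(0.9708) = 0.007409.
d = 0.031683 + 0.007409 = 0.039092.

0.039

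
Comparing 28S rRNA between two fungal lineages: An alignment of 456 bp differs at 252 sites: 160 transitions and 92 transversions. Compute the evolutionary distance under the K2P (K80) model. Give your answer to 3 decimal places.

P = 160/456 ≈ 0.350877 and Q = 92/456 ≈ 0.201754.
Under the Kimura two-parameter model, d = −½ ln(1 − 2P − Q) − ¼ ln(1 − 2Q).
1 − 2P − Q = 0.096492, giving −½ ln(0.096492) = 1.169148.
1 − 2Q = 0.596492, giving −¼ ln(0.596492) = 0.129172.
d = 1.169148 + 0.129172 = 1.298320.

1.298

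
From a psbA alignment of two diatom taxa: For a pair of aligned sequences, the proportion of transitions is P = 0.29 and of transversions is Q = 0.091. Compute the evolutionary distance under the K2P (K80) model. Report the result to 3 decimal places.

Under the Kimura two-parameter model, d = −½ ln(1 − 2P − Q) − ¼ ln(1 − 2Q).
1 − 2P − Q = 0.329, giving −½ ln(0.329) = 0.555849.
1 − 2Q = 0.818, giving −¼ ln(0.818) = 0.050223.
d = 0.555849 + 0.050223 = 0.606072.

0.606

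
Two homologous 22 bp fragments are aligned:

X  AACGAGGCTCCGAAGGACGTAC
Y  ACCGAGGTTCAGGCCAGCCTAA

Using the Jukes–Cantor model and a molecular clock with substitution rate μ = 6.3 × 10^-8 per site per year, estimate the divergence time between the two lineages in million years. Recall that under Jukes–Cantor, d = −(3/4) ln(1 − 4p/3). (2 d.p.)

5.54

The sequences differ at 10 of 22 sites (2, 8, 11, 13, 14, 15, 16, 17, 19, 22), so p = 10/22 ≈ 0.454545.
d = −(3/4) ln(1 − 4p/3) = −0.75 ln(1 − 0.60606) = −0.75 ln(0.39394)
  = −0.75 × (-0.931557) = 0.698668 substitutions/site.
Under a molecular clock d = 2μt, so t = d/(2μ) = 0.698668 / (2 × 6.3 × 10^-8) = 5.54 million years.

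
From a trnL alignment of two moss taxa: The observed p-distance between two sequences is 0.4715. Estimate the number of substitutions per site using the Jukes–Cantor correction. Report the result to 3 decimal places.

0.743

d = −(3/4) ln(1 − 4p/3) = −0.75 ln(1 − 0.628667) = −0.75 ln(0.371333)
  = −0.75 × (-0.990656) = 0.742992 substitutions/site.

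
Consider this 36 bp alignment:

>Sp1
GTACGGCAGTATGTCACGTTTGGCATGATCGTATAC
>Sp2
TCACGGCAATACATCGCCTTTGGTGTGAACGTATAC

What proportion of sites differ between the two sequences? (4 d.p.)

0.2778

The sequences differ at 10 of 36 positions (sites 1, 2, 9, 12, 13, 16, 18, 24, 25, 29).
p = 10/36 = 0.277777… ≈ 0.2778 (to 4 d.p.).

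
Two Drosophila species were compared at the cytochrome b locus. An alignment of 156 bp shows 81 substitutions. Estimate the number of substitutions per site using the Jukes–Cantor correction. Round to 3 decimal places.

0.884

p = 81/156 ≈ 0.519231.
d = −(3/4) ln(1 − 4p/3) = −0.75 ln(1 − 0.692308) = −0.75 ln(0.307692)
  = −0.75 × (-1.178656) = 0.883992 substitutions/site.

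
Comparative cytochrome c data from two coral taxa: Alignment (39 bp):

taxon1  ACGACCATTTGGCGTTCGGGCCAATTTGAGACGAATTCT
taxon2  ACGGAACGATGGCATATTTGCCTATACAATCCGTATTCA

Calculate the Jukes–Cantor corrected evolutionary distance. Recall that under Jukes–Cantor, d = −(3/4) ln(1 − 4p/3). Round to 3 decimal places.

0.786

The sequences differ at 19 of 39 sites, so p = 19/39 ≈ 0.487179.
d = −(3/4) ln(1 − 4p/3) = −0.75 ln(1 − 0.649572) = −0.75 ln(0.350428)
  = −0.75 × (-1.048600) = 0.786450 substitutions/site.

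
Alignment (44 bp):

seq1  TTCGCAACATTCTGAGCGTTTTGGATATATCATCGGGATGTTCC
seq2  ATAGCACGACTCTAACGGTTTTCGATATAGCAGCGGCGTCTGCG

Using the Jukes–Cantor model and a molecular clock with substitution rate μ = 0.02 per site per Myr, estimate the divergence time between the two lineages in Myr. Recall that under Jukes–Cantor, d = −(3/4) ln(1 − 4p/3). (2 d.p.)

The sequences differ at 16 of 44 sites, so p = 16/44 ≈ 0.363636.
d = −(3/4) ln(1 − 4p/3) = −0.75 ln(1 − 0.484848) = −0.75 ln(0.515152)
  = −0.75 × (-0.663293) = 0.497470 substitutions/site.
Under a molecular clock d = 2μt, so t = d/(2μ) = 0.497470 / (2 × 0.02) = 12.44 Myr.

12.44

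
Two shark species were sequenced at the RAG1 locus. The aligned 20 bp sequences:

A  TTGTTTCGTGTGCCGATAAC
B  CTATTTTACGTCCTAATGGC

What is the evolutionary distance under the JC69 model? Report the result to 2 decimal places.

0.82

The sequences differ at 10 of 20 sites (1, 3, 7, 8, 9, 12, 14, 15, 18, 19), so p = 10/20 = 0.5.
d = −(3/4) ln(1 − 4p/3) = −0.75 ln(1 − 0.666667) = −0.75 ln(0.333333)
  = −0.75 × (-1.098613) = 0.823960 substitutions/site.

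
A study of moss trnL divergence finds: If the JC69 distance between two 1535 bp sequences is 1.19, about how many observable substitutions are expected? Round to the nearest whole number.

Invert JC69: p = (3/4)(1 − e^(−4d/3)) = 0.75 × (1 − e^(-1.586667)) = 0.75 × (1 − 0.204606) = 0.596546.
Expected differing sites = pL ≈ 0.596546 × 1535 = 915.69811 ≈ 916.

916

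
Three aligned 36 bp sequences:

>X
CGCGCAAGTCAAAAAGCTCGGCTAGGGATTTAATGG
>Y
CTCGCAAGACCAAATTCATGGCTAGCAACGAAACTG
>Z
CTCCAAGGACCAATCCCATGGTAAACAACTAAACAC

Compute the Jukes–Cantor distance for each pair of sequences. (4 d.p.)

d(X,Y) = 0.5482, d(X,Z) = 1.1281, d(Y,Z) = 0.4408

X–Y: 14/36 sites differ → p ≈ 0.388889, d = −0.75 ln(1 − 0.518519) = 0.548166 ≈ 0.5482.
X–Z: 21/36 sites differ → p ≈ 0.583333, d = −0.75 ln(1 − 0.777777) = 1.128055 ≈ 1.1281.
Y–Z: 12/36 sites differ → p ≈ 0.333333, d = −0.75 ln(1 − 0.444444) = 0.440839 ≈ 0.4408.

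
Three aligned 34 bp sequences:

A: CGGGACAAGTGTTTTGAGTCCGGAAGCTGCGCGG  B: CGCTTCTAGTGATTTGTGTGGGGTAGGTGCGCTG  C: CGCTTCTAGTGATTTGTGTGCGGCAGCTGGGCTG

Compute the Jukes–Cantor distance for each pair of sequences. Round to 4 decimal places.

A–B: 11/34 sites differ → p ≈ 0.323529, d = −0.75 ln(1 − 0.431372) = 0.423397 ≈ 0.4234.
A–C: 10/34 sites differ → p ≈ 0.294118, d = −0.75 ln(1 − 0.392157) = 0.373379 ≈ 0.3734.
B–C: 4/34 sites differ → p ≈ 0.117647, d = −0.75 ln(1 − 0.156863) = 0.127969 ≈ 0.1280.

d(A,B) = 0.4234, d(A,C) = 0.3734, d(B,C) = 0.1280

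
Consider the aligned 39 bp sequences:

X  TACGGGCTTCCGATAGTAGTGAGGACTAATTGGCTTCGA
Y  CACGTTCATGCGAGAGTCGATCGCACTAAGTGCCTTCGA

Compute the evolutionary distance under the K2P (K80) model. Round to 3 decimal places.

Of 39 sites, 1 differences are transitions and 12 are transversions, so P = 1/39 ≈ 0.025641 and Q = 12/39 ≈ 0.307692.
Under the Kimura two-parameter model, d = −½ ln(1 − 2P − Q) − ¼ ln(1 − 2Q).
1 − 2P − Q = 0.641026, giving −½ ln(0.641026) = 0.222343.
1 − 2Q = 0.384616, giving −¼ ln(0.384616) = 0.238877.
d = 0.222343 + 0.238877 = 0.461220.

0.461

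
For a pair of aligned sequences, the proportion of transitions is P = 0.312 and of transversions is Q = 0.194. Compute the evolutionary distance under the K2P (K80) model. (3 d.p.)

Under the Kimura two-parameter model, d = −½ ln(1 − 2P − Q) − ¼ ln(1 − 2Q).
1 − 2P − Q = 0.182, giving −½ ln(0.182) = 0.851874.
1 − 2Q = 0.612, giving −¼ ln(0.612) = 0.122756.
d = 0.851874 + 0.122756 = 0.974630.

0.975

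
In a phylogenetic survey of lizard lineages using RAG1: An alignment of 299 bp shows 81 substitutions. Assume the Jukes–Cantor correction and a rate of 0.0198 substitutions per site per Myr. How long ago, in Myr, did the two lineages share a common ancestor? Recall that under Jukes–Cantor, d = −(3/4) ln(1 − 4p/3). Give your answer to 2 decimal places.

8.49

p = 81/299 ≈ 0.270903.
d = −(3/4) ln(1 − 4p/3) = −0.75 ln(1 − 0.361204) = −0.75 ln(0.638796)
  = −0.75 × (-0.448170) = 0.336128 substitutions/site.
Under a molecular clock d = 2μt, so t = d/(2μ) = 0.336128 / (2 × 0.0198) = 8.49 Myr.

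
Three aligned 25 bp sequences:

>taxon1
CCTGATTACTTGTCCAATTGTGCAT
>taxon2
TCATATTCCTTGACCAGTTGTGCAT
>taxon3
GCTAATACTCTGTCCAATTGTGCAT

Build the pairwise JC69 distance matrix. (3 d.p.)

taxon1–taxon2: 6/25 sites differ → p = 0.24, d = −0.75 ln(1 − 0.32) = 0.289247 ≈ 0.289.
taxon1–taxon3: 6/25 sites differ → p = 0.24, d = −0.75 ln(1 − 0.32) = 0.289247 ≈ 0.289.
taxon2–taxon3: 8/25 sites differ → p = 0.32, d = −0.75 ln(1 − 0.426667) = 0.417216 ≈ 0.417.

d(taxon1,taxon2) = 0.289, d(taxon1,taxon3) = 0.289, d(taxon2,taxon3) = 0.417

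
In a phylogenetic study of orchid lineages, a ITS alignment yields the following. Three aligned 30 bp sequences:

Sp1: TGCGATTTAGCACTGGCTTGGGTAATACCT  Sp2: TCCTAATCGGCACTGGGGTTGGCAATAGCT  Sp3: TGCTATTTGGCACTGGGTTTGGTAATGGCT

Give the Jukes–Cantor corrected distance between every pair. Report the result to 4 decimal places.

Sp1–Sp2: 10/30 sites differ → p ≈ 0.333333, d = −0.75 ln(1 − 0.444444) = 0.440839 ≈ 0.4408.
Sp1–Sp3: 6/30 sites differ → p = 0.2, d = −0.75 ln(1 − 0.266667) = 0.232617 ≈ 0.2326.
Sp2–Sp3: 6/30 sites differ → p = 0.2, d = −0.75 ln(1 − 0.266667) = 0.232617 ≈ 0.2326.

d(Sp1,Sp2) = 0.4408, d(Sp1,Sp3) = 0.2326, d(Sp2,Sp3) = 0.2326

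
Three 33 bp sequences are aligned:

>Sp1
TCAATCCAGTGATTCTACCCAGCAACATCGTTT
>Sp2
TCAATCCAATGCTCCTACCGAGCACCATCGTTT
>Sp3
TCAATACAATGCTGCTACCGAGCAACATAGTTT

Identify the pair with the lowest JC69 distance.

Sp1–Sp2: 5/33 differ, p = 0.152, d = 0.169.
Sp1–Sp3: 6/33 differ, p = 0.182, d = 0.208.
Sp2–Sp3: 4/33 differ, p = 0.121, d = 0.132.
The smallest distance is between Sp2 and Sp3.

Sp2 and Sp3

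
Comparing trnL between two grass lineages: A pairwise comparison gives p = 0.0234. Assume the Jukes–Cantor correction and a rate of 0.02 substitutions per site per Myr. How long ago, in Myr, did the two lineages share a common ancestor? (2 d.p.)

0.59

d = −(3/4) ln(1 − 4p/3) = −0.75 ln(1 − 0.0312) = −0.75 ln(0.9688)
  = −0.75 × (-0.031697) = 0.023773 substitutions/site.
Under a molecular clock d = 2μt, so t = d/(2μ) = 0.023773 / (2 × 0.02) = 0.59 Myr.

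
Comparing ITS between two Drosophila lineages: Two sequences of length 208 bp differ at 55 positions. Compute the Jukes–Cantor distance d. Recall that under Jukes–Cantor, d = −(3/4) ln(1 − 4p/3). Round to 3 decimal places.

p = 55/208 ≈ 0.264423.
d = −(3/4) ln(1 − 4p/3) = −0.75 ln(1 − 0.352564) = −0.75 ln(0.647436)
  = −0.75 × (-0.434735) = 0.326051 substitutions/site.

0.326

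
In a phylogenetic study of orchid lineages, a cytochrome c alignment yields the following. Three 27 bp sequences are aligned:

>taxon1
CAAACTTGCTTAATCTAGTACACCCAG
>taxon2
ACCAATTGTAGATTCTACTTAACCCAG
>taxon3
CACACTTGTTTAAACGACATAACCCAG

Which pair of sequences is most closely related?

taxon1 and taxon3

taxon1–taxon2: 11/27 differ, p = 0.407, d = 0.588.
taxon1–taxon3: 8/27 differ, p = 0.296, d = 0.377.
taxon2–taxon3: 9/27 differ, p = 0.333, d = 0.441.
The smallest distance is between taxon1 and taxon3.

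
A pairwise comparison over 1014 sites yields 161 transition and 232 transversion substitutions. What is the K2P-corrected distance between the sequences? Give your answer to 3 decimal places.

P = 161/1014 ≈ 0.158777 and Q = 232/1014 ≈ 0.228797.
Under the Kimura two-parameter model, d = −½ ln(1 − 2P − Q) − ¼ ln(1 − 2Q).
1 − 2P − Q = 0.453649, giving −½ ln(0.453649) = 0.395216.
1 − 2Q = 0.542406, giving −¼ ln(0.542406) = 0.152935.
d = 0.395216 + 0.152935 = 0.548151.

0.548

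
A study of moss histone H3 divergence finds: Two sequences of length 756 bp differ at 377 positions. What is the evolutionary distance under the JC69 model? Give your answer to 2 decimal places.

0.82

p = 377/756 ≈ 0.498677.
d = −(3/4) ln(1 − 4p/3) = −0.75 ln(1 − 0.664903) = −0.75 ln(0.335097)
  = −0.75 × (-1.093335) = 0.820001 substitutions/site.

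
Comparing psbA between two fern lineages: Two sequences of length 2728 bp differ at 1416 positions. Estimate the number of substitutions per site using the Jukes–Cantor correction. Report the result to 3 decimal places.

0.883

p = 1416/2728 ≈ 0.519062.
d = −(3/4) ln(1 − 4p/3) = −0.75 ln(1 − 0.692083) = −0.75 ln(0.307917)
  = −0.75 × (-1.177925) = 0.883444 substitutions/site.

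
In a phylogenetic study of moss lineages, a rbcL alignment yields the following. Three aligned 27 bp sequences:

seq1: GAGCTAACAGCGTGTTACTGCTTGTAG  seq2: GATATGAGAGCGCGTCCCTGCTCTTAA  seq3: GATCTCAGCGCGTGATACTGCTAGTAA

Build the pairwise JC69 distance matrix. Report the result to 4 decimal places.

d(seq1,seq2) = 0.5107, d(seq1,seq3) = 0.3181, d(seq2,seq3) = 0.4408

seq1–seq2: 10/27 sites differ → p ≈ 0.37037, d = −0.75 ln(1 − 0.493827) = 0.510658 ≈ 0.5107.
seq1–seq3: 7/27 sites differ → p ≈ 0.259259, d = −0.75 ln(1 − 0.345679) = 0.318118 ≈ 0.3181.
seq2–seq3: 9/27 sites differ → p ≈ 0.333333, d = −0.75 ln(1 − 0.444444) = 0.440839 ≈ 0.4408.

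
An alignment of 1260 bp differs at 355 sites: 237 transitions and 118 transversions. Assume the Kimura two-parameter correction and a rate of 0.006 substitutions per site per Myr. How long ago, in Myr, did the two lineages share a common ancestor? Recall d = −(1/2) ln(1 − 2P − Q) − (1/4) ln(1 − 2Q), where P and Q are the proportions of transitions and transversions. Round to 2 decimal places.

P = 237/1260 ≈ 0.188095 and Q = 118/1260 ≈ 0.093651.
Under the Kimura two-parameter model, d = −½ ln(1 − 2P − Q) − ¼ ln(1 − 2Q).
1 − 2P − Q = 0.530159, giving −½ ln(0.530159) = 0.317289.
1 − 2Q = 0.812698, giving −¼ ln(0.812698) = 0.051849.
d = 0.317289 + 0.051849 = 0.369138.
Under a molecular clock d = 2μt, so t = d/(2μ) = 0.369138 / (2 × 0.006) = 30.76 Myr.

30.76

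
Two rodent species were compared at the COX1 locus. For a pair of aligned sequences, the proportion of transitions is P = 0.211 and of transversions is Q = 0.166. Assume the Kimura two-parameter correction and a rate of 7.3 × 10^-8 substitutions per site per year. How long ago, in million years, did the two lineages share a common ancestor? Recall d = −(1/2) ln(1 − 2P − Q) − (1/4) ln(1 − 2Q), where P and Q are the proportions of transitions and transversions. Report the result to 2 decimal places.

Under the Kimura two-parameter model, d = −½ ln(1 − 2P − Q) − ¼ ln(1 − 2Q).
1 − 2P − Q = 0.412, giving −½ ln(0.412) = 0.443366.
1 − 2Q = 0.668, giving −¼ ln(0.668) = 0.100867.
d = 0.443366 + 0.100867 = 0.544233.
Under a molecular clock d = 2μt, so t = d/(2μ) = 0.544233 / (2 × 7.3 × 10^-8) = 3.73 million years.

3.73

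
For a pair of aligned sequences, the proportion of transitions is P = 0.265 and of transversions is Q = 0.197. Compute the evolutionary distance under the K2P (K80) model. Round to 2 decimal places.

0.77

Under the Kimura two-parameter model, d = −½ ln(1 − 2P − Q) − ¼ ln(1 − 2Q).
1 − 2P − Q = 0.273, giving −½ ln(0.273) = 0.649142.
1 − 2Q = 0.606, giving −¼ ln(0.606) = 0.125219.
d = 0.649142 + 0.125219 = 0.774361.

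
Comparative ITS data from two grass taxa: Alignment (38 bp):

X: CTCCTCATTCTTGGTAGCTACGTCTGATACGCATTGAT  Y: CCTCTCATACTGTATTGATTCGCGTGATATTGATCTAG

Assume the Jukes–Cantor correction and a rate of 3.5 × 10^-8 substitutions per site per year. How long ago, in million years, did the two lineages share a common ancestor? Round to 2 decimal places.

The sequences differ at 17 of 38 sites, so p = 17/38 ≈ 0.447368.
d = −(3/4) ln(1 − 4p/3) = −0.75 ln(1 − 0.596491) = −0.75 ln(0.403509)
  = −0.75 × (-0.907556) = 0.680667 substitutions/site.
Under a molecular clock d = 2μt, so t = d/(2μ) = 0.680667 / (2 × 3.5 × 10^-8) = 9.72 million years.

9.72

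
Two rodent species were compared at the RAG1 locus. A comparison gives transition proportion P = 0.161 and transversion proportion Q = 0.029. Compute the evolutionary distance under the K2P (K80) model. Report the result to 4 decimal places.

Under the Kimura two-parameter model, d = −½ ln(1 − 2P − Q) − ¼ ln(1 − 2Q).
1 − 2P − Q = 0.649, giving −½ ln(0.649) = 0.216161.
1 − 2Q = 0.942, giving −¼ ln(0.942) = 0.014938.
d = 0.216161 + 0.014938 = 0.231099.

0.2311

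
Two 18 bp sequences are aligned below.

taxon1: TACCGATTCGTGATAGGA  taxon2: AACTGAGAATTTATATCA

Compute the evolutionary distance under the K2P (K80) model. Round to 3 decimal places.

0.955

Of 18 sites, 1 differences are transitions and 8 are transversions, so P = 1/18 ≈ 0.055556 and Q = 8/18 ≈ 0.444444.
Under the Kimura two-parameter model, d = −½ ln(1 − 2P − Q) − ¼ ln(1 − 2Q).
1 − 2P − Q = 0.444444, giving −½ ln(0.444444) = 0.405466.
1 − 2Q = 0.111112, giving −¼ ln(0.111112) = 0.549304.
d = 0.405466 + 0.549304 = 0.954770.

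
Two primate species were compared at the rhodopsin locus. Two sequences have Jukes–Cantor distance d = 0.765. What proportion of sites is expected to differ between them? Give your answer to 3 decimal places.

0.480

p = (3/4)(1 − e^(−4d/3)) = 0.75 × (1 − e^(-1.02)) = 0.75 × (1 − 0.360595) = 0.479554.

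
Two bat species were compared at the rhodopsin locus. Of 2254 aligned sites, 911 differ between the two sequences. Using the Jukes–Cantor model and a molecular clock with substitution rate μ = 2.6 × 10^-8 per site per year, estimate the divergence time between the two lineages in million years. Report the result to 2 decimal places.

p = 911/2254 ≈ 0.40417.
d = −(3/4) ln(1 − 4p/3) = −0.75 ln(1 − 0.538893) = −0.75 ln(0.461107)
  = −0.75 × (-0.774125) = 0.580594 substitutions/site.
Under a molecular clock d = 2μt, so t = d/(2μ) = 0.580594 / (2 × 2.6 × 10^-8) = 11.17 million years.

11.17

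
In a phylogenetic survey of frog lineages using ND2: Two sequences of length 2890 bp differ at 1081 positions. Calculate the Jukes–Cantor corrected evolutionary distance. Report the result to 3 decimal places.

p = 1081/2890 ≈ 0.374048.
d = −(3/4) ln(1 − 4p/3) = −0.75 ln(1 − 0.498731) = −0.75 ln(0.501269)
  = −0.75 × (-0.690612) = 0.517959 substitutions/site.

0.518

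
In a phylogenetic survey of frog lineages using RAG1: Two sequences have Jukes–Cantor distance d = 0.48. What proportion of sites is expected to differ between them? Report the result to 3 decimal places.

0.355

p = (3/4)(1 − e^(−4d/3)) = 0.75 × (1 − e^(-0.64)) = 0.75 × (1 − 0.527292) = 0.354531.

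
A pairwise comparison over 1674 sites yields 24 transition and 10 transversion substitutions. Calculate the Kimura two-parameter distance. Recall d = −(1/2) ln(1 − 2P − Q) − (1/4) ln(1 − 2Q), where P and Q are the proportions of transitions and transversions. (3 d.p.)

0.021

P = 24/1674 ≈ 0.014337 and Q = 10/1674 ≈ 0.005974.
Under the Kimura two-parameter model, d = −½ ln(1 − 2P − Q) − ¼ ln(1 − 2Q).
1 − 2P − Q = 0.965352, giving −½ ln(0.965352) = 0.017631.
1 − 2Q = 0.988052, giving −¼ ln(0.988052) = 0.003005.
d = 0.017631 + 0.003005 = 0.020636.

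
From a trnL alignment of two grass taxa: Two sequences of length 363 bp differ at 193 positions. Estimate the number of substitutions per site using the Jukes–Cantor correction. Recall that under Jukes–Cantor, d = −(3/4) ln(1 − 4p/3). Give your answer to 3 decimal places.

p = 193/363 ≈ 0.53168.
d = −(3/4) ln(1 − 4p/3) = −0.75 ln(1 − 0.708907) = −0.75 ln(0.291093)
  = −0.75 × (-1.234112) = 0.925584 substitutions/site.

0.926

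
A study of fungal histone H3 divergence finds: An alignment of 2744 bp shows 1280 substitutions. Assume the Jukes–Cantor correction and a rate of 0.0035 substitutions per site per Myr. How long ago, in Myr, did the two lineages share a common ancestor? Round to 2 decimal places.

104.22

p = 1280/2744 ≈ 0.466472.
d = −(3/4) ln(1 − 4p/3) = −0.75 ln(1 − 0.621963) = −0.75 ln(0.378037)
  = −0.75 × (-0.972763) = 0.729572 substitutions/site.
Under a molecular clock d = 2μt, so t = d/(2μ) = 0.729572 / (2 × 0.0035) = 104.22 Myr.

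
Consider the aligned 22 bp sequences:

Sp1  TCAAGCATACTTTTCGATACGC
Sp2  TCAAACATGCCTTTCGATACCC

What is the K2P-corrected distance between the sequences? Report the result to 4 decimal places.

Of 22 sites, 3 differences are transitions and 1 are transversions, so P = 3/22 ≈ 0.136364 and Q = 1/22 ≈ 0.045455.
Under the Kimura two-parameter model, d = −½ ln(1 − 2P − Q) − ¼ ln(1 − 2Q).
1 − 2P − Q = 0.681817, giving −½ ln(0.681817) = 0.191497.
1 − 2Q = 0.90909, giving −¼ ln(0.90909) = 0.023828.
d = 0.191497 + 0.023828 = 0.215325.

0.2153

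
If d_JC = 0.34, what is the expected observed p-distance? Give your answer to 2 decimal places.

0.27

p = (3/4)(1 − e^(−4d/3)) = 0.75 × (1 − e^(-0.453333)) = 0.75 × (1 − 0.635506) = 0.273371.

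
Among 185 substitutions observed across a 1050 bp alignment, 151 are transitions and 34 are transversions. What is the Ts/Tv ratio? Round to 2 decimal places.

4.44

R = 151/34 = 4.441176… ≈ 4.44 (to 2 d.p.).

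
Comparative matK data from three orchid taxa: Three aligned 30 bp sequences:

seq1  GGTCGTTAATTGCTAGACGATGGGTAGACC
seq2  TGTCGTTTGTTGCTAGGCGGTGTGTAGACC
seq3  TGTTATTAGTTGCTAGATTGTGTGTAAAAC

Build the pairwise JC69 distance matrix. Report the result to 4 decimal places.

seq1–seq2: 6/30 sites differ → p = 0.2, d = −0.75 ln(1 − 0.266667) = 0.232617 ≈ 0.2326.
seq1–seq3: 10/30 sites differ → p ≈ 0.333333, d = −0.75 ln(1 − 0.444444) = 0.440839 ≈ 0.4408.
seq2–seq3: 8/30 sites differ → p ≈ 0.266667, d = −0.75 ln(1 − 0.355556) = 0.329526 ≈ 0.3295.

d(seq1,seq2) = 0.2326, d(seq1,seq3) = 0.4408, d(seq2,seq3) = 0.3295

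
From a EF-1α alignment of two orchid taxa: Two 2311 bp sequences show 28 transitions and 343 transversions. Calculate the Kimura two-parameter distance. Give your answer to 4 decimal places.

P = 28/2311 ≈ 0.012116 and Q = 343/2311 ≈ 0.148421.
Under the Kimura two-parameter model, d = −½ ln(1 − 2P − Q) − ¼ ln(1 − 2Q).
1 − 2P − Q = 0.827347, giving −½ ln(0.827347) = 0.094766.
1 − 2Q = 0.703158, giving −¼ ln(0.703158) = 0.088043.
d = 0.094766 + 0.088043 = 0.182809.

0.1828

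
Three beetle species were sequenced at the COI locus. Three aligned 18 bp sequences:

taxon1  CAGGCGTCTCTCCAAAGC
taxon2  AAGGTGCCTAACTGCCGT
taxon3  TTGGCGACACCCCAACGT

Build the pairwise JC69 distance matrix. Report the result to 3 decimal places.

taxon1–taxon2: 10/18 sites differ → p ≈ 0.555556, d = −0.75 ln(1 − 0.740741) = 1.012446 ≈ 1.012.
taxon1–taxon3: 7/18 sites differ → p ≈ 0.388889, d = −0.75 ln(1 − 0.518519) = 0.548166 ≈ 0.548.
taxon2–taxon3: 10/18 sites differ → p ≈ 0.555556, d = −0.75 ln(1 − 0.740741) = 1.012446 ≈ 1.012.

d(taxon1,taxon2) = 1.012, d(taxon1,taxon3) = 0.548, d(taxon2,taxon3) = 1.012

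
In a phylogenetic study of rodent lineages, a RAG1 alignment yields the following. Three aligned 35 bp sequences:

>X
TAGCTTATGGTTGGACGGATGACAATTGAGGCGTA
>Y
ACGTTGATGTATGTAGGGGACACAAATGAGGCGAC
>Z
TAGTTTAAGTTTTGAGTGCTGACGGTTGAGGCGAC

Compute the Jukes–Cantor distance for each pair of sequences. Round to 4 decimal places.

d(X,Y) = 0.5716, d(X,Z) = 0.4073, d(Y,Z) = 0.5716

X–Y: 14/35 sites differ → p = 0.4, d = −0.75 ln(1 − 0.533333) = 0.571605 ≈ 0.5716.
X–Z: 11/35 sites differ → p ≈ 0.314286, d = −0.75 ln(1 − 0.419048) = 0.407315 ≈ 0.4073.
Y–Z: 14/35 sites differ → p = 0.4, d = −0.75 ln(1 − 0.533333) = 0.571605 ≈ 0.5716.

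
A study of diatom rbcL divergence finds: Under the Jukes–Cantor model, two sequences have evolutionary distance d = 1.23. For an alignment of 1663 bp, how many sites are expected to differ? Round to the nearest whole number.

1005

Invert JC69: p = (3/4)(1 − e^(−4d/3)) = 0.75 × (1 − e^(-1.64)) = 0.75 × (1 − 0.193980) = 0.604515.
Expected differing sites = pL ≈ 0.604515 × 1663 = 1005.308445 ≈ 1005.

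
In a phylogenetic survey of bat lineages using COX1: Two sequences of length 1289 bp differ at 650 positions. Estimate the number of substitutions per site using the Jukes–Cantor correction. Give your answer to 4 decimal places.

p = 650/1289 ≈ 0.504267.
d = −(3/4) ln(1 − 4p/3) = −0.75 ln(1 − 0.672356) = −0.75 ln(0.327644)
  = −0.75 × (-1.115828) = 0.836871 substitutions/site.

0.8369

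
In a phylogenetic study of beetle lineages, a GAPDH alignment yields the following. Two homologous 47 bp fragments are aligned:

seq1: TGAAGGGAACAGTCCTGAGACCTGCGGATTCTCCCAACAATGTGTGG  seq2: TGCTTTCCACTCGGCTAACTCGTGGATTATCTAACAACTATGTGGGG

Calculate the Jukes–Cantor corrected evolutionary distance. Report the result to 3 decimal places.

0.793

The sequences differ at 23 of 47 sites, so p = 23/47 ≈ 0.489362.
d = −(3/4) ln(1 − 4p/3) = −0.75 ln(1 − 0.652483) = −0.75 ln(0.347517)
  = −0.75 × (-1.056942) = 0.792707 substitutions/site.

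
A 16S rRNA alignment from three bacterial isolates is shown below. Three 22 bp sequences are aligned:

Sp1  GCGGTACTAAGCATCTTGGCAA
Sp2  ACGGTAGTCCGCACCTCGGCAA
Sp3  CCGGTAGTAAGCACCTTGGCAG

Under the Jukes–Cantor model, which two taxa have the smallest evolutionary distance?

Sp1 and Sp3

Sp1–Sp2: 6/22 differ, p = 0.273, d = 0.339.
Sp1–Sp3: 4/22 differ, p = 0.182, d = 0.208.
Sp2–Sp3: 5/22 differ, p = 0.227, d = 0.271.
The smallest distance is between Sp1 and Sp3.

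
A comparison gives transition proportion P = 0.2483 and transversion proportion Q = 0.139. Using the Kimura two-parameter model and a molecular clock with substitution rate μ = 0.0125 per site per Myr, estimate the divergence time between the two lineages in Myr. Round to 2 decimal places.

23.45

Under the Kimura two-parameter model, d = −½ ln(1 − 2P − Q) − ¼ ln(1 − 2Q).
1 − 2P − Q = 0.3644, giving −½ ln(0.3644) = 0.504752.
1 − 2Q = 0.722, giving −¼ ln(0.722) = 0.081433.
d = 0.504752 + 0.081433 = 0.586185.
Under a molecular clock d = 2μt, so t = d/(2μ) = 0.586185 / (2 × 0.0125) = 23.45 Myr.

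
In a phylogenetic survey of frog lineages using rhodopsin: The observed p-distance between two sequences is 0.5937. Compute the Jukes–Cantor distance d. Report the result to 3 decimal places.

1.176

d = −(3/4) ln(1 − 4p/3) = −0.75 ln(1 − 0.7916) = −0.75 ln(0.2084)
  = −0.75 × (-1.568296) = 1.176222 substitutions/site.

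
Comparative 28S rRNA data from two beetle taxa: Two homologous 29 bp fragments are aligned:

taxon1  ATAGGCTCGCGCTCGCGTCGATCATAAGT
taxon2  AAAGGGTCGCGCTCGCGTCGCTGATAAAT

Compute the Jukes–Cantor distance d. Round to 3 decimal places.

0.196

The sequences differ at 5 of 29 sites (2, 6, 21, 23, 28), so p = 5/29 ≈ 0.172414.
d = −(3/4) ln(1 − 4p/3) = −0.75 ln(1 − 0.229885) = −0.75 ln(0.770115)
  = −0.75 × (-0.261215) = 0.195911 substitutions/site.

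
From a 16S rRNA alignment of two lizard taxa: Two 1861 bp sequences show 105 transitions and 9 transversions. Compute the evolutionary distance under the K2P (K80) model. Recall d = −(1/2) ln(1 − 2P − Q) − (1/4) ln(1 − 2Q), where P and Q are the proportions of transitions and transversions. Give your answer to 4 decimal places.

P = 105/1861 ≈ 0.056421 and Q = 9/1861 ≈ 0.004836.
Under the Kimura two-parameter model, d = −½ ln(1 − 2P − Q) − ¼ ln(1 − 2Q).
1 − 2P − Q = 0.882322, giving −½ ln(0.882322) = 0.062599.
1 − 2Q = 0.990328, giving −¼ ln(0.990328) = 0.002430.
d = 0.062599 + 0.002430 = 0.065029.

0.0650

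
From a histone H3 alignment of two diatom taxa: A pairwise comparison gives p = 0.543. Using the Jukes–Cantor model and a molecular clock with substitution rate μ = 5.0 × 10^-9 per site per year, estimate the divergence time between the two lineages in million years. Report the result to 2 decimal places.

96.55

d = −(3/4) ln(1 − 4p/3) = −0.75 ln(1 − 0.724) = −0.75 ln(0.276)
  = −0.75 × (-1.287354) = 0.965516 substitutions/site.
Under a molecular clock d = 2μt, so t = d/(2μ) = 0.965516 / (2 × 5.0 × 10^-9) = 96.55 million years.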